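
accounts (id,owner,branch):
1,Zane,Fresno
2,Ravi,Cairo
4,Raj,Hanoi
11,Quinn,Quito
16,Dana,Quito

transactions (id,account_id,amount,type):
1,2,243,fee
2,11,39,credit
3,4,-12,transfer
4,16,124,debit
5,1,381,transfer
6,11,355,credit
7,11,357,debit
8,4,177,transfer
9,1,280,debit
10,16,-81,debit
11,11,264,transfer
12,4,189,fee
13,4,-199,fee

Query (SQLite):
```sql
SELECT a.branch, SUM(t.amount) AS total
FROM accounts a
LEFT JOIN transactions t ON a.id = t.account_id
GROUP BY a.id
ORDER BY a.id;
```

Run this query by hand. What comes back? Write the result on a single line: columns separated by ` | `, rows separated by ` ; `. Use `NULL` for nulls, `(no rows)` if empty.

LEFT JOIN keeps every accounts row; unmatched ones get NULL for transactions columns.
Group by accounts.id and compute SUM(t.amount). SUM over an all-NULL group is NULL.
  1: ids {5, 9} → SUM(t.amount)=661
  2: ids {1} → SUM(t.amount)=243
  4: ids {3, 8, 12, 13} → SUM(t.amount)=155
  11: ids {2, 6, 7, 11} → SUM(t.amount)=1015
  16: ids {4, 10} → SUM(t.amount)=43

Fresno | 661 ; Cairo | 243 ; Hanoi | 155 ; Quito | 1015 ; Quito | 43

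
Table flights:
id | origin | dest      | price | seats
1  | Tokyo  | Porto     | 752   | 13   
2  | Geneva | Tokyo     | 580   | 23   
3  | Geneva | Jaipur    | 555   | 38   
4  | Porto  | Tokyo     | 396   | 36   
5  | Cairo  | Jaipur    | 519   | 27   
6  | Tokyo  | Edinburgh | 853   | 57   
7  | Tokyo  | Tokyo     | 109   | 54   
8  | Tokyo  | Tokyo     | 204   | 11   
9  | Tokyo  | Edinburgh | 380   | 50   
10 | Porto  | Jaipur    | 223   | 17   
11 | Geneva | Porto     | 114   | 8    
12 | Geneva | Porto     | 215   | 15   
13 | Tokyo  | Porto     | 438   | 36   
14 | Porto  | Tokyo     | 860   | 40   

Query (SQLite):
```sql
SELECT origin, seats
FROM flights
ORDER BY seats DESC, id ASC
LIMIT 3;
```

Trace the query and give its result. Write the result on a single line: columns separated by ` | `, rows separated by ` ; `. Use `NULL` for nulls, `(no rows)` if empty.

Tokyo | 57 ; Tokyo | 54 ; Tokyo | 50

Sort by seats desc, tiebreak id asc: (57, id=6), (54, id=7), (50, id=9), (40, id=14), (38, id=3), (36, id=4) …. Take first 3.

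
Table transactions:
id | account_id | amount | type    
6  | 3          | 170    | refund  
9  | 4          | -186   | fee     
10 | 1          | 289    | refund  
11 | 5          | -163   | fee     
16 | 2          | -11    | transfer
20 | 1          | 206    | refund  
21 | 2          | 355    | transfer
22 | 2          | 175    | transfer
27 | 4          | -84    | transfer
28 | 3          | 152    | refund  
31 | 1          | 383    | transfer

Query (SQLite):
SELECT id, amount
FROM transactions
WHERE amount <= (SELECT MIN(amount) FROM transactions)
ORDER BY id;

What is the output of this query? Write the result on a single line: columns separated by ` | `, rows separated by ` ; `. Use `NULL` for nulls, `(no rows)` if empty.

Scalar subquery: MIN(amount) over all transactions rows = -186.
Keep rows where amount <= that value.

9 | -186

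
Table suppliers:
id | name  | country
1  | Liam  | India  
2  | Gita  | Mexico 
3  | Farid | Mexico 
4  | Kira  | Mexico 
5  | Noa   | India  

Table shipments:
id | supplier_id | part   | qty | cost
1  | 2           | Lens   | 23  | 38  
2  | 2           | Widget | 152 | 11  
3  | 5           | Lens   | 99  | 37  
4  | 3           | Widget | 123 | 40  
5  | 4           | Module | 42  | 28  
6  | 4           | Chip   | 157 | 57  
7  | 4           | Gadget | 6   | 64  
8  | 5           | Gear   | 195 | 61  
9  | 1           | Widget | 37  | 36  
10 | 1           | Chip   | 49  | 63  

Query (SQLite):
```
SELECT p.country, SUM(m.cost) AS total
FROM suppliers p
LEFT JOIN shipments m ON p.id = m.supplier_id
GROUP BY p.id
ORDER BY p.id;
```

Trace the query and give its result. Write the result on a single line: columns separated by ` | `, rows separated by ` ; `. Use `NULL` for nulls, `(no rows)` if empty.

LEFT JOIN keeps every suppliers row; unmatched ones get NULL for shipments columns.
Group by suppliers.id and compute SUM(m.cost). SUM over an all-NULL group is NULL.
  1: ids {9, 10} → SUM(m.cost)=99
  2: ids {1, 2} → SUM(m.cost)=49
  3: ids {4} → SUM(m.cost)=40
  4: ids {5, 6, 7} → SUM(m.cost)=149
  5: ids {3, 8} → SUM(m.cost)=98

India | 99 ; Mexico | 49 ; Mexico | 40 ; Mexico | 149 ; India | 98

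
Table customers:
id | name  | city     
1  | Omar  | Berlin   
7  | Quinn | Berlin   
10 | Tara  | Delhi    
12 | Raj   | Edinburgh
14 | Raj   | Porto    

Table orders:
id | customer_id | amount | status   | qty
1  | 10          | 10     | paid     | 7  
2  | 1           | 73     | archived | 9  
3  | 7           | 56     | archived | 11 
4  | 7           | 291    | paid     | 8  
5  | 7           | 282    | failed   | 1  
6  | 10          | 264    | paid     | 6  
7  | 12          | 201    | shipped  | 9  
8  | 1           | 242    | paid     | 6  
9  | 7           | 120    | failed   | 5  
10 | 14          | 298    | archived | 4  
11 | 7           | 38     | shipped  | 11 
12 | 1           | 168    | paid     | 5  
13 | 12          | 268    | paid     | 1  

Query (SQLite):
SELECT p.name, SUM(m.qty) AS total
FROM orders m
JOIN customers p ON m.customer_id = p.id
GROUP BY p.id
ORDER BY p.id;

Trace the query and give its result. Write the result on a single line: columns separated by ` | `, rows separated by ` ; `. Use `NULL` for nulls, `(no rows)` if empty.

Join each orders row to its customers via customer_id.
Group joined rows by customers.id; compute SUM(m.qty) per group.
  1: ids {2, 8, 12} → SUM(m.qty)=20
  7: ids {3, 4, 5, 9, 11} → SUM(m.qty)=36
  10: ids {1, 6} → SUM(m.qty)=13
  12: ids {7, 13} → SUM(m.qty)=10
  14: ids {10} → SUM(m.qty)=4

Omar | 20 ; Quinn | 36 ; Tara | 13 ; Raj | 10 ; Raj | 4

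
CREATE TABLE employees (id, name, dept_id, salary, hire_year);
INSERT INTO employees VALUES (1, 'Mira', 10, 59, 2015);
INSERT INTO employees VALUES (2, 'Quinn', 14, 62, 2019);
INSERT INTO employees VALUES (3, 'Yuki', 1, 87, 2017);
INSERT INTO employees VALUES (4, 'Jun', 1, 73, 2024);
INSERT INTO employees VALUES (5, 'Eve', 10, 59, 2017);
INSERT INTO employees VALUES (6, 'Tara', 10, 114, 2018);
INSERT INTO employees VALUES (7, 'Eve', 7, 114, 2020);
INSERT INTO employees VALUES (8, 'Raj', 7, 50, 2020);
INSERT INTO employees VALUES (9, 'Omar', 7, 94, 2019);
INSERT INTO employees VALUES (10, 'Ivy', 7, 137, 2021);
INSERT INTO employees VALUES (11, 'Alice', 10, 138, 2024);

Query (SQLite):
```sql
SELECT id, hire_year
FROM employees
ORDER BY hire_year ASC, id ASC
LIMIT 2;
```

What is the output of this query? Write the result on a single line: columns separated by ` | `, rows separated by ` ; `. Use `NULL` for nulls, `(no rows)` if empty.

Sort by hire_year asc, tiebreak id asc: (2015, id=1), (2017, id=3), (2017, id=5), (2018, id=6), (2019, id=2) …. Take first 2.

1 | 2015 ; 3 | 2017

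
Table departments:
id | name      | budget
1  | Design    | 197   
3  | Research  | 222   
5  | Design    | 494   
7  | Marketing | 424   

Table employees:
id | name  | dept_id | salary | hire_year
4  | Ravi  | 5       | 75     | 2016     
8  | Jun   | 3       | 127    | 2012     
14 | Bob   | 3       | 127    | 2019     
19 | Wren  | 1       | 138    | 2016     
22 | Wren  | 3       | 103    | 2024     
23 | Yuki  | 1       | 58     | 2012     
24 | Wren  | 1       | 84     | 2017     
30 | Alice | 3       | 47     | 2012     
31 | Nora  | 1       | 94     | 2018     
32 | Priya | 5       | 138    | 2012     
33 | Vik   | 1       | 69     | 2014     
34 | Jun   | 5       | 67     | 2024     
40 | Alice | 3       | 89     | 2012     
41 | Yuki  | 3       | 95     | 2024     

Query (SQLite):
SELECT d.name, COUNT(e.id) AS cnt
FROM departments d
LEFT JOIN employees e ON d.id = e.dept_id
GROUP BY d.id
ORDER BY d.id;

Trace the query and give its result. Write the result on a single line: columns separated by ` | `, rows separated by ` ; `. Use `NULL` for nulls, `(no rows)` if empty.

Design | 5 ; Research | 6 ; Design | 3 ; Marketing | 0

LEFT JOIN keeps every departments row; unmatched ones get NULL for employees columns.
Group by departments.id and compute COUNT(e.id). COUNT(col) of an all-NULL group is 0.
  1: ids {19, 23, 24, 31, 33} → COUNT(e.id)=5
  3: ids {8, 14, 22, 30, 40, 41} → COUNT(e.id)=6
  5: ids {4, 32, 34} → COUNT(e.id)=3
  7: ids {—} → COUNT(e.id)=0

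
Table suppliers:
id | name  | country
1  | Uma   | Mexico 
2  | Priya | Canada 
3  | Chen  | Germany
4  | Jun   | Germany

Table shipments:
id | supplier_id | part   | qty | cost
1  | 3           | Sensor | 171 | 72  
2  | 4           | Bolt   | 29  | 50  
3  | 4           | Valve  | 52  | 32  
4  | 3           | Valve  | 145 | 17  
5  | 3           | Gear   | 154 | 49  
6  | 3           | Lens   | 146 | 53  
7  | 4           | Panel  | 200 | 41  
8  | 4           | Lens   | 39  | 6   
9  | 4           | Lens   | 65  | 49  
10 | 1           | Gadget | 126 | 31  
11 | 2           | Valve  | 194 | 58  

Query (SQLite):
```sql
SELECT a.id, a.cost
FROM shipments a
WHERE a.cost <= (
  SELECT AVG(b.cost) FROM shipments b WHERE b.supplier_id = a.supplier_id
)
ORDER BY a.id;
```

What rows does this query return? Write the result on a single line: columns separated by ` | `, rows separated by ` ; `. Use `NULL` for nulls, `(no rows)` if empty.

3 | 32 ; 4 | 17 ; 8 | 6 ; 10 | 31 ; 11 | 58

For each shipments row a, compute AVG(cost) over rows sharing a.supplier_id.
Keep row a if a.cost <= that per-group AVG.
  supplier_id=1: AVG(cost) = 31.0
  supplier_id=2: AVG(cost) = 58.0
  supplier_id=3: AVG(cost) = 47.75
  supplier_id=4: AVG(cost) = 35.6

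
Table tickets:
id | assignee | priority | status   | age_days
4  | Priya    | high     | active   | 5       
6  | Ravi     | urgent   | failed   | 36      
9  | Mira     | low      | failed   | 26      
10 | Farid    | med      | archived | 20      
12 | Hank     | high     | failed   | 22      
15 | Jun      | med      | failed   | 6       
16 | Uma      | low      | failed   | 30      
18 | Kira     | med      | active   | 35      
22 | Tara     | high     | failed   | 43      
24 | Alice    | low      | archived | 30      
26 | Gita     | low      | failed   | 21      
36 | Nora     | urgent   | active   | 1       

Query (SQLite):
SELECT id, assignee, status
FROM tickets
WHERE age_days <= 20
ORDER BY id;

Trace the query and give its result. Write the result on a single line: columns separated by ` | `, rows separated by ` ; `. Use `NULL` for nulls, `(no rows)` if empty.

4 | Priya | active ; 10 | Farid | archived ; 15 | Jun | failed ; 36 | Nora | active

age_days <= 20: ids {4, 10, 15, 36}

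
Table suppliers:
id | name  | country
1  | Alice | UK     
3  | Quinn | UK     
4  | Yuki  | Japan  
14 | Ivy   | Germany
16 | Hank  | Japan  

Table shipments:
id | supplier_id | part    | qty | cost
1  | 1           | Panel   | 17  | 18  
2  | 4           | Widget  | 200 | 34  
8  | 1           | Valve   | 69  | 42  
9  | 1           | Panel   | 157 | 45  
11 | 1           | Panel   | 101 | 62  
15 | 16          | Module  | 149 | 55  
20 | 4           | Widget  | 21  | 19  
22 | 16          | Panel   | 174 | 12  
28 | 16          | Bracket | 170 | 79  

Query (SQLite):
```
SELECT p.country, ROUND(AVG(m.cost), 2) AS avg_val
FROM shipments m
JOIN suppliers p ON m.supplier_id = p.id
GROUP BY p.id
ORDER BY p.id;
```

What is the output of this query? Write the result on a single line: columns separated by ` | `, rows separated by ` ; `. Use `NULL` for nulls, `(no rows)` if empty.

Join each shipments row to its suppliers via supplier_id.
Group joined rows by suppliers.id; compute ROUND(AVG(m.cost), 2) per group.
  1: ids {1, 8, 9, 11} → ROUND(AVG(m.cost), 2)=41.75
  4: ids {2, 20} → ROUND(AVG(m.cost), 2)=26.5
  16: ids {15, 22, 28} → ROUND(AVG(m.cost), 2)=48.67

UK | 41.75 ; Japan | 26.5 ; Japan | 48.67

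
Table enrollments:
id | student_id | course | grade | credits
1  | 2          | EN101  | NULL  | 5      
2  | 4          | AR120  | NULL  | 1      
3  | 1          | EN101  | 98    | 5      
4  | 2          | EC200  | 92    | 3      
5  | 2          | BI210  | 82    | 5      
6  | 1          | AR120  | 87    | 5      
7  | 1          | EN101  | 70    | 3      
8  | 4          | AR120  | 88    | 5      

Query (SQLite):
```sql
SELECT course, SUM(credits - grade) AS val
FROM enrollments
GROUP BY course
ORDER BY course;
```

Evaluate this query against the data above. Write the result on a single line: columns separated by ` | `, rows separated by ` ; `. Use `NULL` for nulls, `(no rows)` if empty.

AR120 | -165 ; BI210 | -77 ; EC200 | -89 ; EN101 | -160

For each row compute credits - grade.
Group by course; take SUM of the expression per group.
  AR120: ids {2, 6, 8} → SUM(credits - grade)=-165
  BI210: ids {5} → SUM(credits - grade)=-77
  EC200: ids {4} → SUM(credits - grade)=-89
  EN101: ids {1, 3, 7} → SUM(credits - grade)=-160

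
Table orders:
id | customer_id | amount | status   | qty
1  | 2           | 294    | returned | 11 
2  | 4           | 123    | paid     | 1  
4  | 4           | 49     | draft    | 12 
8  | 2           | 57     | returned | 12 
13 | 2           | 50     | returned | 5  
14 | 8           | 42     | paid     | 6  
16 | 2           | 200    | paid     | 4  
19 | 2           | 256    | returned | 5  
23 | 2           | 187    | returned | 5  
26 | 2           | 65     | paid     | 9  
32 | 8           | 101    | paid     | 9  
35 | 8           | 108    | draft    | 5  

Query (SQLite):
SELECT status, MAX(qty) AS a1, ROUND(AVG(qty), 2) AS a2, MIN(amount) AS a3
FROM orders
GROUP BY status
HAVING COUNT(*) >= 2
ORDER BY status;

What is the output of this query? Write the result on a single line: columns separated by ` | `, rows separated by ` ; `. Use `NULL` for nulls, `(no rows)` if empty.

draft | 12 | 8.5 | 49 ; paid | 9 | 5.8 | 42 ; returned | 12 | 7.6 | 50

Group orders by status.
Per group compute: MAX(qty), ROUND(AVG(qty), 2), MIN(amount).
HAVING: drop groups with fewer than 2 rows.
  draft: ids {4, 35} → MAX(qty)=12, ROUND(AVG(qty), 2)=8.5, MIN(amount)=49
  paid: ids {2, 14, 16, 26, 32} → MAX(qty)=9, ROUND(AVG(qty), 2)=5.8, MIN(amount)=42
  returned: ids {1, 8, 13, 19, 23} → MAX(qty)=12, ROUND(AVG(qty), 2)=7.6, MIN(amount)=50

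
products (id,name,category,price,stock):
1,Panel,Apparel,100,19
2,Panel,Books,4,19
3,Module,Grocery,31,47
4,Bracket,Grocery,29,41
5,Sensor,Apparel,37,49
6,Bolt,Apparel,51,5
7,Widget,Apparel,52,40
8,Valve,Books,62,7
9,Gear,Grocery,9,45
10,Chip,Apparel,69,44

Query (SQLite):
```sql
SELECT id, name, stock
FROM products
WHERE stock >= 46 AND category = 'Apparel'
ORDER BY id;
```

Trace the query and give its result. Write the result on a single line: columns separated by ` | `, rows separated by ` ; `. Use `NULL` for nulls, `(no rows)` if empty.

5 | Sensor | 49

stock >= 46: ids {3, 5}
category = 'Apparel': ids {1, 5, 6, 7, 10}
Combine with AND.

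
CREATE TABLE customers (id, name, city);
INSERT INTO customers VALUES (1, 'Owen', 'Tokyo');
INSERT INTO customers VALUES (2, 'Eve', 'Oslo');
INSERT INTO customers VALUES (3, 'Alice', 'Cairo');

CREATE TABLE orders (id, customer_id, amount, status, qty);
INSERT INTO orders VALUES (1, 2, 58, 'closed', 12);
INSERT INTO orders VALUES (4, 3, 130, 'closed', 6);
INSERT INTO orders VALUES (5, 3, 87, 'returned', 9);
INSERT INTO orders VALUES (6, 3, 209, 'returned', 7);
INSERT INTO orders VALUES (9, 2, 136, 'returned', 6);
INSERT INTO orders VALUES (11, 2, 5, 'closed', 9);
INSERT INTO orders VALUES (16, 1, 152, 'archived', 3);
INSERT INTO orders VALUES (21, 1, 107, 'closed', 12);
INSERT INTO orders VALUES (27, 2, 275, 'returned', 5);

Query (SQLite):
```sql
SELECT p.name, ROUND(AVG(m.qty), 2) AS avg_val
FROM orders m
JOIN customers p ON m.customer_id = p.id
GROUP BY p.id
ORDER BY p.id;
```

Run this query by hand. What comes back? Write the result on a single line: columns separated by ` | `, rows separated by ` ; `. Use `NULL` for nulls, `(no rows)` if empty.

Join each orders row to its customers via customer_id.
Group joined rows by customers.id; compute ROUND(AVG(m.qty), 2) per group.
  1: ids {16, 21} → ROUND(AVG(m.qty), 2)=7.5
  2: ids {1, 9, 11, 27} → ROUND(AVG(m.qty), 2)=8
  3: ids {4, 5, 6} → ROUND(AVG(m.qty), 2)=7.33

Owen | 7.5 ; Eve | 8 ; Alice | 7.33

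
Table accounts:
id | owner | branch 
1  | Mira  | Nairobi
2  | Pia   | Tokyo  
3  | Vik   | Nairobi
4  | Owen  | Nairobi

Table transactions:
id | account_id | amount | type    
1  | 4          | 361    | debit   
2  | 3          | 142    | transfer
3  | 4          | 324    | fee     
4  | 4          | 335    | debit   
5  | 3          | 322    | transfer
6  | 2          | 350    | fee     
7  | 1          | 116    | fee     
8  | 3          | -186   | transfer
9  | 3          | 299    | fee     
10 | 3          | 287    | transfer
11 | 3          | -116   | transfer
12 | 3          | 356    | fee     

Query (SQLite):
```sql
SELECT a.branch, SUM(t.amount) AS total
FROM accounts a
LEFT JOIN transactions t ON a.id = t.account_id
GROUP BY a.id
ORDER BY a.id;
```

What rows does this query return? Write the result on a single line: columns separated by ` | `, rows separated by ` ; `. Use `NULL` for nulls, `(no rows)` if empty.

Nairobi | 116 ; Tokyo | 350 ; Nairobi | 1104 ; Nairobi | 1020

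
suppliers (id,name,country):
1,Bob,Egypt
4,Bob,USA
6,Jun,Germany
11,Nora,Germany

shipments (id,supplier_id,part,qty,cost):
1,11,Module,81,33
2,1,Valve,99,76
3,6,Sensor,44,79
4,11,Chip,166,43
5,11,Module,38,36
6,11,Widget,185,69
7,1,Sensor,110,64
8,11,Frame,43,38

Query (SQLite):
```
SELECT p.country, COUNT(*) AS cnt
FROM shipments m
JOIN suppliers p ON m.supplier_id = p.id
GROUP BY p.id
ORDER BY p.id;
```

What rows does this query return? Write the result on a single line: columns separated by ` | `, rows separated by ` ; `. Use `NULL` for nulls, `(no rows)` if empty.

Egypt | 2 ; Germany | 1 ; Germany | 5

Join each shipments row to its suppliers via supplier_id.
Group joined rows by suppliers.id; compute COUNT(*) per group.
  1: ids {2, 7} → COUNT(*)=2
  6: ids {3} → COUNT(*)=1
  11: ids {1, 4, 5, 6, 8} → COUNT(*)=5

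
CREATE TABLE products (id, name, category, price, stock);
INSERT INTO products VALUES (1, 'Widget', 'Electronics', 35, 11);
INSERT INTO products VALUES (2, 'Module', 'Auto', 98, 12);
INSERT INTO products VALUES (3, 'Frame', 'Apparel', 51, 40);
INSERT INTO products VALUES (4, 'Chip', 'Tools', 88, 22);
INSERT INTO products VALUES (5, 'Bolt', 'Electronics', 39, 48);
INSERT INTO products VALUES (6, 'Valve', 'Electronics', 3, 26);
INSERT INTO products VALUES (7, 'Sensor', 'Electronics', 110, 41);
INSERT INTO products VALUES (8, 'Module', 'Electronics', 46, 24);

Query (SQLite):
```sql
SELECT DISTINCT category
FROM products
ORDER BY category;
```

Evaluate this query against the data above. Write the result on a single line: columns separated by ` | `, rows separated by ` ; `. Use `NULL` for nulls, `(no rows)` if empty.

Apparel ; Auto ; Electronics ; Tools

Collect distinct category values from products.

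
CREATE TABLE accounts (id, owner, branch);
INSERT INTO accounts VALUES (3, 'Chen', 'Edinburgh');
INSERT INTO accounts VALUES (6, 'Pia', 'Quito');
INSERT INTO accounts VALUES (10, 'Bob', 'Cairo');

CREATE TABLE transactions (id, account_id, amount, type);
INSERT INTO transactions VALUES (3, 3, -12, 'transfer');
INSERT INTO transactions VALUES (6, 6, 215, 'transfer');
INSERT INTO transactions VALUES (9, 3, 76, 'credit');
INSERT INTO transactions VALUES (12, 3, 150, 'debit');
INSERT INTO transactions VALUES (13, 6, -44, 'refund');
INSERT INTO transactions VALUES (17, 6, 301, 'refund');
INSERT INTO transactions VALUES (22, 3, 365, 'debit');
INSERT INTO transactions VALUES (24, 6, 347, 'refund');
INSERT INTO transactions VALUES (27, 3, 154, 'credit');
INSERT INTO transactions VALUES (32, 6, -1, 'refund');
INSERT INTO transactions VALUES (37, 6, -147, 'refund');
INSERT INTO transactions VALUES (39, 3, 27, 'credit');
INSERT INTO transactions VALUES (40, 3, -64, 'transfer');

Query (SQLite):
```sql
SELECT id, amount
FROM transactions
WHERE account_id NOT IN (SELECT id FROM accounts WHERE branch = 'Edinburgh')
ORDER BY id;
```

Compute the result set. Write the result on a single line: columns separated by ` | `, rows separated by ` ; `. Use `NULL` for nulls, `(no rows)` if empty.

6 | 215 ; 13 | -44 ; 17 | 301 ; 24 | 347 ; 32 | -1 ; 37 | -147

Inner query: accounts.id where branch = 'Edinburgh'.
Outer: keep transactions rows whose account_id is not in that set.
Inner query → {3}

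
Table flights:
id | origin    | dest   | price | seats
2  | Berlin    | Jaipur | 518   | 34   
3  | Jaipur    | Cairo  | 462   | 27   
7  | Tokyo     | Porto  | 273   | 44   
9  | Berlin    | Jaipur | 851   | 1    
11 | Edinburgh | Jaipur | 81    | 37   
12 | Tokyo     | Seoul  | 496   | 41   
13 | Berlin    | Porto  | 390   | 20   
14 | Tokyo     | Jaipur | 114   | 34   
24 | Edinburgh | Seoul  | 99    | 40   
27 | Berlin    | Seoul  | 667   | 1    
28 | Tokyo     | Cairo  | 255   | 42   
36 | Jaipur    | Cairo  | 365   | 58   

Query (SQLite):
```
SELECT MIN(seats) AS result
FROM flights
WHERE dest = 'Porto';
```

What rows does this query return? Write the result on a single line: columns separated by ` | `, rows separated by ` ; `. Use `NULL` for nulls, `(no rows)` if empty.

Rows where dest='Porto' → seats values: [44, 20].
MIN of non-NULL values = 20.

20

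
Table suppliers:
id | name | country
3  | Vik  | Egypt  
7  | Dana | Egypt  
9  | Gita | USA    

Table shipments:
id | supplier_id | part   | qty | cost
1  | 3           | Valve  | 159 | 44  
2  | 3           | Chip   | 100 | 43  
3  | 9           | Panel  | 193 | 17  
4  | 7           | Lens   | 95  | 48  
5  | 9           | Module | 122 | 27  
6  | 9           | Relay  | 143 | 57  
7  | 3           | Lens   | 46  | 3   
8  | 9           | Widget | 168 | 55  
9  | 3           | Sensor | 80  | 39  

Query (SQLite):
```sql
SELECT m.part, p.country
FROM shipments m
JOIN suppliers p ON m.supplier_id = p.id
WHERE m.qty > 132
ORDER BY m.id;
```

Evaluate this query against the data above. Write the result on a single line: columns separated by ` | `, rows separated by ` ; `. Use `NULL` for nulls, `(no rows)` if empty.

Valve | Egypt ; Panel | USA ; Relay | USA ; Widget | USA

Each shipments row matches the suppliers row where supplier_id = suppliers.id.
Then keep rows with m.qty > 132.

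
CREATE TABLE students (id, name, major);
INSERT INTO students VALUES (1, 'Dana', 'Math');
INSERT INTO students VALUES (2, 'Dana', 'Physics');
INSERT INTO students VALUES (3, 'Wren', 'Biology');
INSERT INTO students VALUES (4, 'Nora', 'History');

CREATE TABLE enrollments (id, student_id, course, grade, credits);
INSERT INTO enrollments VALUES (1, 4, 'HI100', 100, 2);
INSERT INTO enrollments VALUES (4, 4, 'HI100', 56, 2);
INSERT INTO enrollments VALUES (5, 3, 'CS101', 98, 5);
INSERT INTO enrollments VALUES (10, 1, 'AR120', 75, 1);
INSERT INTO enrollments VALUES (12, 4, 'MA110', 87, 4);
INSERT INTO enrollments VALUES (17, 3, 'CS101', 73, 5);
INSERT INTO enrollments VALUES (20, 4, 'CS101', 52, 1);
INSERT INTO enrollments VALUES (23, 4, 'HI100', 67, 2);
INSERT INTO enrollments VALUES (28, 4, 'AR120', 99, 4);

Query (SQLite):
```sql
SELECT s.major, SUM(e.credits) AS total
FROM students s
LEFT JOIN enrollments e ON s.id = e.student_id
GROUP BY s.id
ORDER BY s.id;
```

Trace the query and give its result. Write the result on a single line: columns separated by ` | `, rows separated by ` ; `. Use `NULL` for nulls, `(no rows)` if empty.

Math | 1 ; Physics | NULL ; Biology | 10 ; History | 15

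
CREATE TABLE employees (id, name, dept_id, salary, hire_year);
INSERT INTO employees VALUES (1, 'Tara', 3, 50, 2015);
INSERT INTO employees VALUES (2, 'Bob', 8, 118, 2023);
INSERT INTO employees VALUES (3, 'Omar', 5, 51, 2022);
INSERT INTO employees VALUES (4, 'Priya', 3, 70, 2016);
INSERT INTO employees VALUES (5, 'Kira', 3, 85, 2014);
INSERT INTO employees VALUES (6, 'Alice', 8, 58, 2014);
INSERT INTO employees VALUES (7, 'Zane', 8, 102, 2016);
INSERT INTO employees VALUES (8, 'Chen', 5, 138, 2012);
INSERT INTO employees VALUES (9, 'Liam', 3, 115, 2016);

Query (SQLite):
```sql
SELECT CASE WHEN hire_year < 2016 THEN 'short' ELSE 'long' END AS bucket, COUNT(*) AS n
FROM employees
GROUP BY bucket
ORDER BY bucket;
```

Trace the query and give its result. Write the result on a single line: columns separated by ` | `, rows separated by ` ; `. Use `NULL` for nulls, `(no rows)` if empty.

long | 5 ; short | 4

Bucket rows by hire_year < 2016 → 'short' else 'long'; count each bucket.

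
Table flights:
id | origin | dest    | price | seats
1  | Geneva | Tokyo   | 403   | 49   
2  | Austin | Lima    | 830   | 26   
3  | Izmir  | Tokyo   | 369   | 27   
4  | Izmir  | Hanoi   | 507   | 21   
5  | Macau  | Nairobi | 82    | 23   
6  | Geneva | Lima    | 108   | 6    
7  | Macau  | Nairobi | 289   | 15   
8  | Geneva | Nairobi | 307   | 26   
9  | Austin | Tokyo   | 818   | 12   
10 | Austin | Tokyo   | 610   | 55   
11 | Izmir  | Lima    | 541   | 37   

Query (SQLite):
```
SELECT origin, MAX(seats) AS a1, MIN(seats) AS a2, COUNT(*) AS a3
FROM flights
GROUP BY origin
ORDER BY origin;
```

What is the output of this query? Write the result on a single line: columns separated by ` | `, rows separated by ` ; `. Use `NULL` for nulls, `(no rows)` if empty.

Austin | 55 | 12 | 3 ; Geneva | 49 | 6 | 3 ; Izmir | 37 | 21 | 3 ; Macau | 23 | 15 | 2

Group flights by origin.
Per group compute: MAX(seats), MIN(seats), COUNT(*).
  Austin: ids {2, 9, 10} → MAX(seats)=55, MIN(seats)=12, COUNT(*)=3
  Geneva: ids {1, 6, 8} → MAX(seats)=49, MIN(seats)=6, COUNT(*)=3
  Izmir: ids {3, 4, 11} → MAX(seats)=37, MIN(seats)=21, COUNT(*)=3
  Macau: ids {5, 7} → MAX(seats)=23, MIN(seats)=15, COUNT(*)=2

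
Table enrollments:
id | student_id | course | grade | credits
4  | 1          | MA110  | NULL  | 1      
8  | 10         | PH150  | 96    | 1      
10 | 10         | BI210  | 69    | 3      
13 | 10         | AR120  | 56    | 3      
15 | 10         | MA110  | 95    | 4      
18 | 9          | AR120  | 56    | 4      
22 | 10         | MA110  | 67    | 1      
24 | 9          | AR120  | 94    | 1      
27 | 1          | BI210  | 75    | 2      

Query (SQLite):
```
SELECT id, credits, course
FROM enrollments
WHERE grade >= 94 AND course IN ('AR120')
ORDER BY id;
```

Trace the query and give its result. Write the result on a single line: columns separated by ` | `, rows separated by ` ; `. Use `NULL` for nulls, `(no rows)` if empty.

grade >= 94: ids {8, 15, 24}
course IN ('AR120'): ids {13, 18, 24}
Combine with AND.

24 | 1 | AR120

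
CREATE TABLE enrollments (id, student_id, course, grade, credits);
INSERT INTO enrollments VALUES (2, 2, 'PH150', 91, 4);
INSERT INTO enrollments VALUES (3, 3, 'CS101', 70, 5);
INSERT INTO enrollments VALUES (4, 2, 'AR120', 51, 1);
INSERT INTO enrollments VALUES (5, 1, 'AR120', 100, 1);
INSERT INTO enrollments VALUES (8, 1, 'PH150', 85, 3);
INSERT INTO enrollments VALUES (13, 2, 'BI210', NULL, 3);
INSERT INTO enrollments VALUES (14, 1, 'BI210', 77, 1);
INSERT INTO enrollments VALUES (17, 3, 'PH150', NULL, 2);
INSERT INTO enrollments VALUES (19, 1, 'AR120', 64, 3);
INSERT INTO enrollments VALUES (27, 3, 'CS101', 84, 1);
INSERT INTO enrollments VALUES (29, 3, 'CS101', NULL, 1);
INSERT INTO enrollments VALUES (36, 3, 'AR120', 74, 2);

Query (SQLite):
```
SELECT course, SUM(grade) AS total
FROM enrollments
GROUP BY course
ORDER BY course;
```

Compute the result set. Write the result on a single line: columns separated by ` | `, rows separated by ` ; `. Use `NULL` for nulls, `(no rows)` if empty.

AR120 | 289 ; BI210 | 77 ; CS101 | 154 ; PH150 | 176

Partition enrollments by course; compute SUM(grade) within each group.
  AR120: ids {4, 5, 19, 36} → SUM(grade)=289
  BI210: ids {13, 14} → SUM(grade)=77
  CS101: ids {3, 27, 29} → SUM(grade)=154
  PH150: ids {2, 8, 17} → SUM(grade)=176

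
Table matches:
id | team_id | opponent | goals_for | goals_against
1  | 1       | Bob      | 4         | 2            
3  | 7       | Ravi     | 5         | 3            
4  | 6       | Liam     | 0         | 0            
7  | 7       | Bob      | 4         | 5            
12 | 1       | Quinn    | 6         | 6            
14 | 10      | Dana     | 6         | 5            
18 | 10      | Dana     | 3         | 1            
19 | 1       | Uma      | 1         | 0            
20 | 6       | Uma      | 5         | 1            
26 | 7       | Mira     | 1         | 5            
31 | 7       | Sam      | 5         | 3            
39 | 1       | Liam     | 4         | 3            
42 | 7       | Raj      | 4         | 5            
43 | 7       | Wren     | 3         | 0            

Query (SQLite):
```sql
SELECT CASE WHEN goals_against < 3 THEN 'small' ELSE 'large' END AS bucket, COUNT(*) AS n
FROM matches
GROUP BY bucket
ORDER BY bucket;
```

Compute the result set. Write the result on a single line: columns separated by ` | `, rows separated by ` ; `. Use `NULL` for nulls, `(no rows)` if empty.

Bucket rows by goals_against < 3 → 'small' else 'large'; count each bucket.

large | 8 ; small | 6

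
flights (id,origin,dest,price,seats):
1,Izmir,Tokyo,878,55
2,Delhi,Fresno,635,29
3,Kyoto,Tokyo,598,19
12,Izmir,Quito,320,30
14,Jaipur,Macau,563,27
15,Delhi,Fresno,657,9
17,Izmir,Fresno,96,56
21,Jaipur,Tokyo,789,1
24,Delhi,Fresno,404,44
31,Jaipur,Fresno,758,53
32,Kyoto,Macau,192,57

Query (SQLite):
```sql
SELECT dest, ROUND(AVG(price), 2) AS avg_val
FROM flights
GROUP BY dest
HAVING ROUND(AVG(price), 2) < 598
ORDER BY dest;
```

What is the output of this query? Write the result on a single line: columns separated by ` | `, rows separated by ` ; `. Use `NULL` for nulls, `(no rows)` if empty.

Fresno | 510 ; Macau | 377.5 ; Quito | 320

Partition flights by dest; compute ROUND(AVG(price), 2) within each group.
HAVING: keep groups where ROUND(AVG(price), 2) < 598.
  Fresno: ids {2, 15, 17, 24, 31} → ROUND(AVG(price), 2)=510
  Macau: ids {14, 32} → ROUND(AVG(price), 2)=377.5
  Quito: ids {12} → ROUND(AVG(price), 2)=320
  Tokyo: ids {1, 3, 21} → ROUND(AVG(price), 2)=755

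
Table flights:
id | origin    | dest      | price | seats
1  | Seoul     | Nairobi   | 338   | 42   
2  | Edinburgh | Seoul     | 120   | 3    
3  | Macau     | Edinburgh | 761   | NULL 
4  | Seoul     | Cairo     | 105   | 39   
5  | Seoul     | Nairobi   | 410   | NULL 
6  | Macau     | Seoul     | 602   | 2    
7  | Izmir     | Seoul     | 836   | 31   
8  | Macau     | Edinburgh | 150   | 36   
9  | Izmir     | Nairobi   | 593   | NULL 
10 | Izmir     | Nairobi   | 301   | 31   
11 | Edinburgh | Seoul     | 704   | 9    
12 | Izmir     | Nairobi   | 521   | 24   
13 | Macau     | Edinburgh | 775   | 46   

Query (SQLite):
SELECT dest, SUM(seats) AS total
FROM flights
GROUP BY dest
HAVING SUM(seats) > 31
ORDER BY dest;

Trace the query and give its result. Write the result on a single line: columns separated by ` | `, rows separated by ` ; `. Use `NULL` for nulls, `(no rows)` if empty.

Cairo | 39 ; Edinburgh | 82 ; Nairobi | 97 ; Seoul | 45

Partition flights by dest; compute SUM(seats) within each group.
HAVING: keep groups where SUM(seats) > 31.
  Cairo: ids {4} → SUM(seats)=39
  Edinburgh: ids {3, 8, 13} → SUM(seats)=82
  Nairobi: ids {1, 5, 9, 10, 12} → SUM(seats)=97
  Seoul: ids {2, 6, 7, 11} → SUM(seats)=45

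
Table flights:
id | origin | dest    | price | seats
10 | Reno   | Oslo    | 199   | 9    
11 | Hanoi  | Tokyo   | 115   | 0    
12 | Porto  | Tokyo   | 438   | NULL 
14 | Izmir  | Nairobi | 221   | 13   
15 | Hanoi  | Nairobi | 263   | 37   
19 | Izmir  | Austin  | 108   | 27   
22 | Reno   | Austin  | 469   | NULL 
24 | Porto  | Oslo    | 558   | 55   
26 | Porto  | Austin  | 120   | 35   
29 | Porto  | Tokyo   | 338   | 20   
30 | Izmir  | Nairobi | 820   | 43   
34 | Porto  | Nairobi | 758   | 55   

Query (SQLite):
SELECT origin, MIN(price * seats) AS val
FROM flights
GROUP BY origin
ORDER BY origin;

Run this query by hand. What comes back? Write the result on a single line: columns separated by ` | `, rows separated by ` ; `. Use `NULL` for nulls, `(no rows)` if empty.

For each row compute price * seats.
Group by origin; take MIN of the expression per group.
  Hanoi: ids {11, 15} → MIN(price * seats)=0
  Izmir: ids {14, 19, 30} → MIN(price * seats)=2873
  Porto: ids {12, 24, 26, 29, 34} → MIN(price * seats)=4200
  Reno: ids {10, 22} → MIN(price * seats)=1791

Hanoi | 0 ; Izmir | 2873 ; Porto | 4200 ; Reno | 1791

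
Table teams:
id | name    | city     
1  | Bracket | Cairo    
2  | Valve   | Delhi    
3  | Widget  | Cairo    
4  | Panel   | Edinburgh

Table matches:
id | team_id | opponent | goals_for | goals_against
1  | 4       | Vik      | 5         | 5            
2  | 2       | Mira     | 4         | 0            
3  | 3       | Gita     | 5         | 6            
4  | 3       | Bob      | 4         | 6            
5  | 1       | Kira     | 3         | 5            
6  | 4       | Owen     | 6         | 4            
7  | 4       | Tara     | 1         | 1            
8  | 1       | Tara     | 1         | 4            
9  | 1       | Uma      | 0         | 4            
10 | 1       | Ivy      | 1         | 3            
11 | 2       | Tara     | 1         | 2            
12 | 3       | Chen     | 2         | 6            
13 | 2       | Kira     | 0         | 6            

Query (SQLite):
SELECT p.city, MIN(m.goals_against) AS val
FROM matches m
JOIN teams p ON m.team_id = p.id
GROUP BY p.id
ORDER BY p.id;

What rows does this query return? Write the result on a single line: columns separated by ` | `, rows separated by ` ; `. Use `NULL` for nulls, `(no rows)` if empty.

Join each matches row to its teams via team_id.
Group joined rows by teams.id; compute MIN(m.goals_against) per group.
  1: ids {5, 8, 9, 10} → MIN(m.goals_against)=3
  2: ids {2, 11, 13} → MIN(m.goals_against)=0
  3: ids {3, 4, 12} → MIN(m.goals_against)=6
  4: ids {1, 6, 7} → MIN(m.goals_against)=1

Cairo | 3 ; Delhi | 0 ; Cairo | 6 ; Edinburgh | 1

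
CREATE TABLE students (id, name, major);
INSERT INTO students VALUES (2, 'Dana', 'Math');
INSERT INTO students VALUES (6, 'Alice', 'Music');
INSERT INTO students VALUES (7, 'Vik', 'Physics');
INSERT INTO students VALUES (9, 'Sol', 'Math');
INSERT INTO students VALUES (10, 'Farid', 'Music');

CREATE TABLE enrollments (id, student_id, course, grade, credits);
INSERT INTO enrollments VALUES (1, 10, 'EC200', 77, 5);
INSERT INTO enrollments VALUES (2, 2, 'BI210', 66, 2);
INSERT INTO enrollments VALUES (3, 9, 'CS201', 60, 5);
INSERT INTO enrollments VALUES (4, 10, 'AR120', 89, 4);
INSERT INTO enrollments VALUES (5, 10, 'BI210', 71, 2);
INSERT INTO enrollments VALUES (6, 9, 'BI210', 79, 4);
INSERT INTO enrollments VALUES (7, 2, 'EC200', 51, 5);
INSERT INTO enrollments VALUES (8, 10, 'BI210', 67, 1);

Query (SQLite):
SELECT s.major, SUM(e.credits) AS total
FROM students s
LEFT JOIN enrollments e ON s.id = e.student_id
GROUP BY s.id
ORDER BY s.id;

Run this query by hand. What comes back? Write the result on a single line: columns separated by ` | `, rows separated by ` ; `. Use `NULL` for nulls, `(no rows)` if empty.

LEFT JOIN keeps every students row; unmatched ones get NULL for enrollments columns.
Group by students.id and compute SUM(e.credits). SUM over an all-NULL group is NULL.
  2: ids {2, 7} → SUM(e.credits)=7
  6: ids {—} → SUM(e.credits)=NULL
  7: ids {—} → SUM(e.credits)=NULL
  9: ids {3, 6} → SUM(e.credits)=9
  10: ids {1, 4, 5, 8} → SUM(e.credits)=12

Math | 7 ; Music | NULL ; Physics | NULL ; Math | 9 ; Music | 12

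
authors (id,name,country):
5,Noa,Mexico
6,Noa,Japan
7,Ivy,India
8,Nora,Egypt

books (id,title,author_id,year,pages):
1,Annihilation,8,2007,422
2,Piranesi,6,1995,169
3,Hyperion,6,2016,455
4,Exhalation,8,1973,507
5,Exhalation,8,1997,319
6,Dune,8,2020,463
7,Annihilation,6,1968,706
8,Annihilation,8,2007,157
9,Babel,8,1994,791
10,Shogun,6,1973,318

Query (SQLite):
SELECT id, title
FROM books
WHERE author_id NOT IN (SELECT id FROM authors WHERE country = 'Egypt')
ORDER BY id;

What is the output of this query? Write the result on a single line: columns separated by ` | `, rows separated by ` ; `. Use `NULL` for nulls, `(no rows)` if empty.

Inner query: authors.id where country = 'Egypt'.
Outer: keep books rows whose author_id is not in that set.
Inner query → {8}

2 | Piranesi ; 3 | Hyperion ; 7 | Annihilation ; 10 | Shogun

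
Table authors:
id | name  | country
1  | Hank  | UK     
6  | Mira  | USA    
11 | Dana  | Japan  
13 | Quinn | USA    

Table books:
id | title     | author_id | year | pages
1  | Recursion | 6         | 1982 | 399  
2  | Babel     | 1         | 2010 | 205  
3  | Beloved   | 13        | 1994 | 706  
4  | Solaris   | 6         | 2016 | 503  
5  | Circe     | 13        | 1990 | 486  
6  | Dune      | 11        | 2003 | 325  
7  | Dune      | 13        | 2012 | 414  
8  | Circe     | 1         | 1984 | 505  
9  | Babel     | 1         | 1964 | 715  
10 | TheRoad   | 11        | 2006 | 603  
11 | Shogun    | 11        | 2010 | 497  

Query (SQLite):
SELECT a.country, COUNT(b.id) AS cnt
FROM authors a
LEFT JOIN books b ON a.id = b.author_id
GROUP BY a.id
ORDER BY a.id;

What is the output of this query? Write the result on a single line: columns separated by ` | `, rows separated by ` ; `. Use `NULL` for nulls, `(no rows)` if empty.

UK | 3 ; USA | 2 ; Japan | 3 ; USA | 3

LEFT JOIN keeps every authors row; unmatched ones get NULL for books columns.
Group by authors.id and compute COUNT(b.id). COUNT(col) of an all-NULL group is 0.
  1: ids {2, 8, 9} → COUNT(b.id)=3
  6: ids {1, 4} → COUNT(b.id)=2
  11: ids {6, 10, 11} → COUNT(b.id)=3
  13: ids {3, 5, 7} → COUNT(b.id)=3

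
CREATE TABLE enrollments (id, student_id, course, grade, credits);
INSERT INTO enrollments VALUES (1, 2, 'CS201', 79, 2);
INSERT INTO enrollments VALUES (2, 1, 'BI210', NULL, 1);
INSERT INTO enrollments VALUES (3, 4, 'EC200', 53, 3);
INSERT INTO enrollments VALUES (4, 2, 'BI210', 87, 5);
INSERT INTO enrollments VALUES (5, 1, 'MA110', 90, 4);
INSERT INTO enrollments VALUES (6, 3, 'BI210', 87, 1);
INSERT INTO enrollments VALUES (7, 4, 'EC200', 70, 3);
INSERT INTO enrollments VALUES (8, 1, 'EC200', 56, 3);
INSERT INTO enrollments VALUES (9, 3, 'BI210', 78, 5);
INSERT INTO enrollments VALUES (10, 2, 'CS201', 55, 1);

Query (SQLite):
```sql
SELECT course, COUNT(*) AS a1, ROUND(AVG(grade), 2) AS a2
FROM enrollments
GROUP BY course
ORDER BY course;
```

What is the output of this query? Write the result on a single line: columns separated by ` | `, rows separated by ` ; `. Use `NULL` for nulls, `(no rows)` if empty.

BI210 | 4 | 84 ; CS201 | 2 | 67 ; EC200 | 3 | 59.67 ; MA110 | 1 | 90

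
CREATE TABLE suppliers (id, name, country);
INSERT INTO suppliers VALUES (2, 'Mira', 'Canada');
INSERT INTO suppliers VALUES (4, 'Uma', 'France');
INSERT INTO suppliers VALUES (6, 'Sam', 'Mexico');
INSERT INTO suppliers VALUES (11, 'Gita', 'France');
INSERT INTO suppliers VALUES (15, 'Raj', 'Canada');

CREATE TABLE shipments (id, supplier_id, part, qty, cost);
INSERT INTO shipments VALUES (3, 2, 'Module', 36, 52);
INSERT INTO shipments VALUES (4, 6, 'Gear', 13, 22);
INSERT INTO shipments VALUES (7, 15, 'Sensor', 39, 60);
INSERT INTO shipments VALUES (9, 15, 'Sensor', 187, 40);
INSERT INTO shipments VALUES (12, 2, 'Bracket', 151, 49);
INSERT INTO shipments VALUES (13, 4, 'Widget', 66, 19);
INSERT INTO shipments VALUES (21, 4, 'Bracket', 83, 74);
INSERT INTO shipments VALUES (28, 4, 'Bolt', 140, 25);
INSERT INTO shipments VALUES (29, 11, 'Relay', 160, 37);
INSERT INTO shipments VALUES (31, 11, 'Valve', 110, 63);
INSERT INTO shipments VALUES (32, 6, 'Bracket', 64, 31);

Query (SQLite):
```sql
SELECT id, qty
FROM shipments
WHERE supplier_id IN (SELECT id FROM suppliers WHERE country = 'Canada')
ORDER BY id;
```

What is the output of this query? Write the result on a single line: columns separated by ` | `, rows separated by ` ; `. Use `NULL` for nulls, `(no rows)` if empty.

3 | 36 ; 7 | 39 ; 9 | 187 ; 12 | 151

Inner query: suppliers.id where country = 'Canada'.
Outer: keep shipments rows whose supplier_id is in that set.
Inner query → {2, 15}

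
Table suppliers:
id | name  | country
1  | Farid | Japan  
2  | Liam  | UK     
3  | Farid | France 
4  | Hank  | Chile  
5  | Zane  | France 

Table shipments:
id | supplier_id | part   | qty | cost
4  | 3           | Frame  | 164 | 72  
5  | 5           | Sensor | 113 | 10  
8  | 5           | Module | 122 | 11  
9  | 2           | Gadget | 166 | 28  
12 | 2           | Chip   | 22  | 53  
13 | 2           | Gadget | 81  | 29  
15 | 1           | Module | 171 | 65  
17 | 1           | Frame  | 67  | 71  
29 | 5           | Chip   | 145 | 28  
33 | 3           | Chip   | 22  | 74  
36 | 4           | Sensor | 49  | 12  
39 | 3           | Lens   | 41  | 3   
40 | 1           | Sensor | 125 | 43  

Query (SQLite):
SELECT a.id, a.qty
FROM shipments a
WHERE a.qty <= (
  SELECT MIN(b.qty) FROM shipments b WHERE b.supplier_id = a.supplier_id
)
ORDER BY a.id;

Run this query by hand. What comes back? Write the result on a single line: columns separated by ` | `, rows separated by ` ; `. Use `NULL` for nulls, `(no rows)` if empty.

5 | 113 ; 12 | 22 ; 17 | 67 ; 33 | 22 ; 36 | 49

For each shipments row a, compute MIN(qty) over rows sharing a.supplier_id.
Keep row a if a.qty <= that per-group MIN.
  supplier_id=1: MIN(qty) = 67
  supplier_id=2: MIN(qty) = 22
  supplier_id=3: MIN(qty) = 22
  supplier_id=4: MIN(qty) = 49
  supplier_id=5: MIN(qty) = 113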